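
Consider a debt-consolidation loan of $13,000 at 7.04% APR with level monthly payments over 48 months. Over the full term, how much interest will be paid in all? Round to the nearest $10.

$1,950

At 7.04% the monthly rate is 0.0058667, so the payment is 13,000 × 0.0058667 / (1 − 1.0058667^−48) = $311.54.
Total paid = 48 × $311.54 = $14,953.92; interest = $14,953.92 − $13,000 = $1,953.92.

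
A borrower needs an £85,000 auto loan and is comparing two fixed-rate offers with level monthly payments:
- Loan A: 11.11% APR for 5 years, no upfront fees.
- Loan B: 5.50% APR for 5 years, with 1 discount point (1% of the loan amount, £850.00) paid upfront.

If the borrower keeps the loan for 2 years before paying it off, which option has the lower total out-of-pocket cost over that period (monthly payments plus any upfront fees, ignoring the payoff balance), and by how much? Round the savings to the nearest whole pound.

Loan B by £4,650

Loan A: monthly rate = 11.11%/12 = 0.0092583; payment = 85,000 × 0.0092583 / (1 − (1+0.0092583)^−60) = £1,852.77.
Loan B: at 5.50% the monthly rate is 0.0045833, so the payment is 85,000 × 0.0045833 / (1 − 1.0045833^−60) = £1,623.60.
Over 24 months: Loan A costs 24 × £1,852.77 = £44,466.48; Loan B costs 24 × £1,623.60 + £850.00 = £39,816.40.
Loan B is cheaper by £44,466.48 − £39,816.40 = £4,650.08.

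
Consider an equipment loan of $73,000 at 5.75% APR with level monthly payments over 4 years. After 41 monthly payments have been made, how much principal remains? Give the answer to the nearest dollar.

$11,717

With monthly rate i = 5.75%/12 = 0.0047917, the balance after k of n payments is P · [(1+i)^n − (1+i)^k] / [(1+i)^n − 1].
(1+0.0047917)^48 = 1.25790887 and (1+0.0047917)^41 = 1.21651371, so the balance is 73,000 × (1.25790887 − 1.21651371) / (1.25790887 − 1) = $11,716.72.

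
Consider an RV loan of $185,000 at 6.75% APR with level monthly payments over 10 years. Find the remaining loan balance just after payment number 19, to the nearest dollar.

$163,335

With monthly rate i = 6.75%/12 = 0.0056250, the balance after k of n payments is P · [(1+i)^n − (1+i)^k] / [(1+i)^n − 1].
(1+0.0056250)^120 = 1.96032182 and (1+0.0056250)^19 = 1.11246195, so the balance is 185,000 × (1.96032182 − 1.11246195) / (1.96032182 − 1) = $163,334.91.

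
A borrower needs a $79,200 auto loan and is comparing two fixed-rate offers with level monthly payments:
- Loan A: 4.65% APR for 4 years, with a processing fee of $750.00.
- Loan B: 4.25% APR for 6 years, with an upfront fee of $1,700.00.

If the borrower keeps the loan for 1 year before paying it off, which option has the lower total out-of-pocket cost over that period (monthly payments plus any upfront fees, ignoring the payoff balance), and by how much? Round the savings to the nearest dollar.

Loan A: monthly rate = 4.65%/12 = 0.0038750; payment = 79,200 × 0.0038750 / (1 − (1+0.0038750)^−48) = $1,811.39.
Loan B: monthly rate = 4.25%/12 = 0.0035417; payment = 79,200 × 0.0035417 / (1 − (1+0.0035417)^−72) = $1,248.14.
Over 12 months: Loan A costs 12 × $1,811.39 + $750.00 = $22,486.68; Loan B costs 12 × $1,248.14 + $1,700.00 = $16,677.68.
Loan B is cheaper by $22,486.68 − $16,677.68 = $5,809.00.

Loan B by $5,809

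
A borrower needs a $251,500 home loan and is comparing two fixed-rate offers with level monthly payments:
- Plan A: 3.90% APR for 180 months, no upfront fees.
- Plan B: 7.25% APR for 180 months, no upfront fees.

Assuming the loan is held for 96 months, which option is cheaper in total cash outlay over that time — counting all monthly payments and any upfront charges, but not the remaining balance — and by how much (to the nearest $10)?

Plan A: at 3.90% the monthly rate is 0.0032500, so the payment is 251,500 × 0.0032500 / (1 − 1.0032500^−180) = $1,847.74.
Plan B: monthly rate = 7.25%/12 = 0.0060417; payment = 251,500 × 0.0060417 / (1 − (1+0.0060417)^−180) = $2,295.85.
Over 96 months: Plan A costs 96 × $1,847.74 = $177,383.04; Plan B costs 96 × $2,295.85 = $220,401.60.
Plan A is cheaper by $220,401.60 − $177,383.04 = $43,018.56.

Plan A by $43,020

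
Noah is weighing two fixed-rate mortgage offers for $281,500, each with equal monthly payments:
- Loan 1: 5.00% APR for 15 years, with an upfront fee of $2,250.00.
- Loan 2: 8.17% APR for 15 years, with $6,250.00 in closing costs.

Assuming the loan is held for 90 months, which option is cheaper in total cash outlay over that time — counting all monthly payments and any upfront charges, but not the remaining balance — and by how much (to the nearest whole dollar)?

Loan 1 by $48,260

Loan 1: monthly rate = 5%/12 = 0.0041667; payment = 281,500 × 0.0041667 / (1 − (1+0.0041667)^−180) = $2,226.08.
Loan 2: at 8.17% the monthly rate is 0.0068083, so the payment is 281,500 × 0.0068083 / (1 − 1.0068083^−180) = $2,717.86.
Over 90 months: Loan 1 costs 90 × $2,226.08 + $2,250.00 = $202,597.20; Loan 2 costs 90 × $2,717.86 + $6,250.00 = $250,857.40.
Loan 1 is cheaper by $250,857.40 − $202,597.20 = $48,260.20.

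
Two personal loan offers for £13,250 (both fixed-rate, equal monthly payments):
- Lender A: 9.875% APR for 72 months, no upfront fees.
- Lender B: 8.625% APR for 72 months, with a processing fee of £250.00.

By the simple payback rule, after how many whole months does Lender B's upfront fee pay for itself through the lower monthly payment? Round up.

31 months

Lender A: at 9.875% the monthly rate is 0.0082292, so the payment is 13,250 × 0.0082292 / (1 − 1.0082292^−72) = £244.63.
Lender B: monthly rate = 8.625%/12 = 0.0071875; payment = 13,250 × 0.0071875 / (1 − (1+0.0071875)^−72) = £236.38.
Monthly savings = £244.63 − £236.38 = £8.25.
Break-even = £250.00 / £8.25 = 30.30 → 31 months.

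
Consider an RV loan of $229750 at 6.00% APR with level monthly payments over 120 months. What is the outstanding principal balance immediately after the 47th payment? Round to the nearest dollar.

With monthly rate i = 6%/12 = 0.0050000, the balance after k of n payments is P · [(1+i)^n − (1+i)^k] / [(1+i)^n − 1].
(1+0.0050000)^120 = 1.81939673 and (1+0.0050000)^47 = 1.26416832, so the balance is 229,750 × (1.81939673 − 1.26416832) / (1.81939673 − 1) = $155,680.05.

$155,680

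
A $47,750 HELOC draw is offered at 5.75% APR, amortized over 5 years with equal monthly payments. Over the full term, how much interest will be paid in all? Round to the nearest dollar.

At 5.75% the monthly rate is 0.0047917, so the payment is 47,750 × 0.0047917 / (1 − 1.0047917^−60) = $917.60.
Total paid = 60 × $917.60 = $55,056.00; interest = $55,056.00 − $47,750 = $7,306.00.

$7,306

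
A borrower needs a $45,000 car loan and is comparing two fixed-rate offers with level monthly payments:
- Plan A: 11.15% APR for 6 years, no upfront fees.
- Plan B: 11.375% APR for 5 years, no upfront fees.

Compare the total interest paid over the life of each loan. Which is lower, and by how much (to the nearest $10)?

Plan A: at 11.15% the monthly rate is 0.0092917, so the payment is 45,000 × 0.0092917 / (1 − 1.0092917^−72) = $859.99.
Total interest on Plan A = 72 × $859.99 − $45,000 = $16,919.28.
Plan B: monthly rate = 11.375%/12 = 0.0094792; payment = 45,000 × 0.0094792 / (1 − (1+0.0094792)^−60) = $986.85.
Total interest on Plan B = 60 × $986.85 − $45,000 = $14,211.00.
Plan B is lower by $2,708.28.

Plan B by $2,710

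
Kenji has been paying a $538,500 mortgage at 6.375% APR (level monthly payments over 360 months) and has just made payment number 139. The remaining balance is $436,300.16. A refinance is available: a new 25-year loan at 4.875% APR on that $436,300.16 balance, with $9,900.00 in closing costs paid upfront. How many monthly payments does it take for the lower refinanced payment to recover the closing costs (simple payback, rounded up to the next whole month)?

12 months

Current payment = 538,500 × 6.375%/12 / (1 − (1+0.0053125)^−360) = $3,359.54.
Refinanced payment = 436,300.16 × 0.0040625 / (1 − (1+0.0040625)^−300) = $2,518.89.
Monthly savings = $3,359.54 − $2,518.89 = $840.65.
Break-even = $9,900.00 / $840.65 = 11.78 → 12 months.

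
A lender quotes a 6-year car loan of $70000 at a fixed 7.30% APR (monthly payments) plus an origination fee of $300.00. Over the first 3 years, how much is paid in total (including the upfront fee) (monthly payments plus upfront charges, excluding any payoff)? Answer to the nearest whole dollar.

At 7.30% the monthly rate is 0.0060833, so the payment is 70,000 × 0.0060833 / (1 − 1.0060833^−72) = $1,203.54.
Total outlay = 36 × $1,203.54 + $300.00 = $43,627.44.

$43,627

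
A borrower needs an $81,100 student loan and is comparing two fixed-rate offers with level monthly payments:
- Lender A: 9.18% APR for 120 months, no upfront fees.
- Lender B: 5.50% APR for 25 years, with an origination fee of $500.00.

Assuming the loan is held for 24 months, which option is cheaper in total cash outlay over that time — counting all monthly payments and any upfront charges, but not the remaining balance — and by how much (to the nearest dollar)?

Lender B by $12,394

Lender A: monthly rate = 9.18%/12 = 0.0076500; payment = 81,100 × 0.0076500 / (1 − (1+0.0076500)^−120) = $1,035.26.
Lender B: monthly rate = 5.5%/12 = 0.0045833; payment = 81,100 × 0.0045833 / (1 − (1+0.0045833)^−300) = $498.02.
Over 24 months: Lender A costs 24 × $1,035.26 = $24,846.24; Lender B costs 24 × $498.02 + $500.00 = $12,452.48.
Lender B is cheaper by $24,846.24 − $12,452.48 = $12,393.76.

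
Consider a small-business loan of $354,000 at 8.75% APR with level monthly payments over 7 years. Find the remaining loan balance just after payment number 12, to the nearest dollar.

With monthly rate i = 8.75%/12 = 0.0072917, the balance after k of n payments is P · [(1+i)^n − (1+i)^k] / [(1+i)^n − 1].
(1+0.0072917)^84 = 1.84094260 and (1+0.0072917)^12 = 1.09109582, so the balance is 354,000 × (1.84094260 − 1.09109582) / (1.84094260 − 1) = $315,652.65.

$315,653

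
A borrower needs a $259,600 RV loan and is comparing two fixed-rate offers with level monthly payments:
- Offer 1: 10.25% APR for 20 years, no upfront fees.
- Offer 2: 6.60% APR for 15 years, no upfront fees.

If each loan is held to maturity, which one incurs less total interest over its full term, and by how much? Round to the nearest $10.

Offer 2 by $201,980

Offer 1: monthly rate = 10.25%/12 = 0.0085417; payment = 259,600 × 0.0085417 / (1 − (1+0.0085417)^−240) = $2,548.35.
Total interest on Offer 1 = 240 × $2,548.35 − $259,600 = $352,004.00.
Offer 2: monthly rate = 6.6%/12 = 0.0055000; payment = 259,600 × 0.0055000 / (1 − (1+0.0055000)^−180) = $2,275.69.
Total interest on Offer 2 = 180 × $2,275.69 − $259,600 = $150,024.20.
Offer 2 is lower by $201,979.80.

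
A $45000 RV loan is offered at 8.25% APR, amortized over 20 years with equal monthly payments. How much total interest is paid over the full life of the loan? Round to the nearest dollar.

Monthly rate = 8.25%/12 = 0.0068750; payment = 45,000 × 0.0068750 / (1 − (1+0.0068750)^−240) = $383.43.
Total paid = 240 × $383.43 = $92,023.20; interest = $92,023.20 − $45,000 = $47,023.20.

$47,023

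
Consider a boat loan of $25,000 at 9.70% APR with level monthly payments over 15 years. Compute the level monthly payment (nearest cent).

Monthly rate = 9.7%/12 = 0.0080833; payment = 25,000 × 0.0080833 / (1 − (1+0.0080833)^−180) = $264.08.

$264.08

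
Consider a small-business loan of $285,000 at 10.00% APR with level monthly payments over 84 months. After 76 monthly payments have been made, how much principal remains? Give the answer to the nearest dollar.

With monthly rate i = 10%/12 = 0.0083333, the balance after k of n payments is P · [(1+i)^n − (1+i)^k] / [(1+i)^n − 1].
(1+0.0083333)^84 = 2.00792015 and (1+0.0083333)^76 = 1.87894230, so the balance is 285,000 × (2.00792015 − 1.87894230) / (2.00792015 − 1) = $36,469.84.

$36,470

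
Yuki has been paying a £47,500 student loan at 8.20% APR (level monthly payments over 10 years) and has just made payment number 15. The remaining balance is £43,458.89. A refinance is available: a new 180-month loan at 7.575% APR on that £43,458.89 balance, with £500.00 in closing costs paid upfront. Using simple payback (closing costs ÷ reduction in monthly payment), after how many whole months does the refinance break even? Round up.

3 months

Current payment = 47,500 × 8.2%/12 / (1 − (1+0.0068333)^−120) = £581.34.
Refinanced payment = 43,458.89 × 0.0063125 / (1 − (1+0.0063125)^−180) = £404.72.
Monthly savings = £581.34 − £404.72 = £176.62.
Break-even = £500.00 / £176.62 = 2.83 → 3 months.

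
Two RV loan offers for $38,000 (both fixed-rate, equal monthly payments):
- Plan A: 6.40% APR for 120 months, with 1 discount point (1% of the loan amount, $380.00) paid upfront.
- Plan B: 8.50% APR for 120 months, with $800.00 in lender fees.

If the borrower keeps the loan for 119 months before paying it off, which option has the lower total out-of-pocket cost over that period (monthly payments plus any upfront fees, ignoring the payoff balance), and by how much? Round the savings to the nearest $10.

Plan A by $5,370

Plan A: monthly rate = 6.4%/12 = 0.0053333; payment = 38,000 × 0.0053333 / (1 − (1+0.0053333)^−120) = $429.55.
Plan B: monthly rate = 8.5%/12 = 0.0070833; payment = 38,000 × 0.0070833 / (1 − (1+0.0070833)^−120) = $471.15.
Over 119 months: Plan A costs 119 × $429.55 + $380.00 = $51,496.45; Plan B costs 119 × $471.15 + $800.00 = $56,866.85.
Plan A is cheaper by $56,866.85 − $51,496.45 = $5,370.40.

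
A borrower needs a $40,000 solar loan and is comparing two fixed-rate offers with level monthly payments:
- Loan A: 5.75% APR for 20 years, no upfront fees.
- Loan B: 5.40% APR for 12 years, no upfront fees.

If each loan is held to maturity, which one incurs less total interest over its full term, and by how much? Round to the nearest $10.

Loan B by $12,960

Loan A: at 5.75% the monthly rate is 0.0047917, so the payment is 40,000 × 0.0047917 / (1 − 1.0047917^−240) = $280.83.
Total interest on Loan A = 240 × $280.83 − $40,000 = $27,399.20.
Loan B: monthly rate = 5.4%/12 = 0.0045000; payment = 40,000 × 0.0045000 / (1 − (1+0.0045000)^−144) = $378.03.
Total interest on Loan B = 144 × $378.03 − $40,000 = $14,436.32.
Loan B is lower by $12,962.88.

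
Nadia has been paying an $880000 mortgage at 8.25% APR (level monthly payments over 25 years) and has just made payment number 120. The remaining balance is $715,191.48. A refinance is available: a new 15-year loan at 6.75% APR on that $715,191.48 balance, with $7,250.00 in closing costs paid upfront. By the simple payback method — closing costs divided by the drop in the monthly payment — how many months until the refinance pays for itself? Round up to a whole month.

12 months

Current payment = 880,000 × 8.25%/12 / (1 − (1+0.0068750)^−300) = $6,938.36.
Refinanced payment = 715,191.48 × 0.0056250 / (1 − (1+0.0056250)^−180) = $6,328.80.
Monthly savings = $6,938.36 − $6,328.80 = $609.56.
Break-even = $7,250.00 / $609.56 = 11.89 → 12 months.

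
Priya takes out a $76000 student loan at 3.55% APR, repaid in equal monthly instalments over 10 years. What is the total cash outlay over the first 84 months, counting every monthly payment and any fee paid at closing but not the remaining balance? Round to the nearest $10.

$63,280

Monthly rate = 3.55%/12 = 0.0029583; payment = 76,000 × 0.0029583 / (1 − (1+0.0029583)^−120) = $753.31.
Total outlay = 84 × $753.31 = $63,278.04.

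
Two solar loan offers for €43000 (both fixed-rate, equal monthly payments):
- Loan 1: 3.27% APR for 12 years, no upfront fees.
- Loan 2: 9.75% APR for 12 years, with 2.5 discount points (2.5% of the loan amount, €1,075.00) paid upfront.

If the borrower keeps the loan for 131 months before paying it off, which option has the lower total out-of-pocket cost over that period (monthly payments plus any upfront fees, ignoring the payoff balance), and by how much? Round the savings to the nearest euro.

Loan 1 by €20,236

Loan 1: monthly rate = 3.27%/12 = 0.0027250; payment = 43,000 × 0.0027250 / (1 − (1+0.0027250)^−144) = €361.42.
Loan 2: monthly rate = 9.75%/12 = 0.0081250; payment = 43,000 × 0.0081250 / (1 − (1+0.0081250)^−144) = €507.69.
Over 131 months: Loan 1 costs 131 × €361.42 = €47,346.02; Loan 2 costs 131 × €507.69 + €1,075.00 = €67,582.39.
Loan 1 is cheaper by €67,582.39 − €47,346.02 = €20,236.37.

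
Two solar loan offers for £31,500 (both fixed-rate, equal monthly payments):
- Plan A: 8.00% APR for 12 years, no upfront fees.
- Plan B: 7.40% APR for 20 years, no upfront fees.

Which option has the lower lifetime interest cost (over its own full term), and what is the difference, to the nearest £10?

Plan A by £11,340

Plan A: at 8.00% the monthly rate is 0.0066667, so the payment is 31,500 × 0.0066667 / (1 − 1.0066667^−144) = £340.97.
Total interest on Plan A = 144 × £340.97 − £31,500 = £17,599.68.
Plan B: at 7.40% the monthly rate is 0.0061667, so the payment is 31,500 × 0.0061667 / (1 − 1.0061667^−240) = £251.84.
Total interest on Plan B = 240 × £251.84 − £31,500 = £28,941.60.
Plan A is lower by £11,341.92.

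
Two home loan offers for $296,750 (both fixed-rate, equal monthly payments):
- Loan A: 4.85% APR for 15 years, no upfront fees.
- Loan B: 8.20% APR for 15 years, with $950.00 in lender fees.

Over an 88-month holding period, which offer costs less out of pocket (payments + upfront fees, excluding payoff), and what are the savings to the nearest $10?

Loan A by $49,060

Loan A: at 4.85% the monthly rate is 0.0040417, so the payment is 296,750 × 0.0040417 / (1 − 1.0040417^−180) = $2,323.56.
Loan B: monthly rate = 8.2%/12 = 0.0068333; payment = 296,750 × 0.0068333 / (1 − (1+0.0068333)^−180) = $2,870.27.
Over 88 months: Loan A costs 88 × $2,323.56 = $204,473.28; Loan B costs 88 × $2,870.27 + $950.00 = $253,533.76.
Loan A is cheaper by $253,533.76 − $204,473.28 = $49,060.48.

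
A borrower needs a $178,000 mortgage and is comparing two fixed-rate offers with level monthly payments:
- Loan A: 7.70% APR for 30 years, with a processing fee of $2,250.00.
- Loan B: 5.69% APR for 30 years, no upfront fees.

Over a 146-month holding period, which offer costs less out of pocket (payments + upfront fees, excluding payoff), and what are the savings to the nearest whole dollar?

Loan B by $36,864

Loan A: monthly rate = 7.7%/12 = 0.0064167; payment = 178,000 × 0.0064167 / (1 − (1+0.0064167)^−360) = $1,269.07.
Loan B: monthly rate = 5.69%/12 = 0.0047417; payment = 178,000 × 0.0047417 / (1 − (1+0.0047417)^−360) = $1,031.99.
Over 146 months: Loan A costs 146 × $1,269.07 + $2,250.00 = $187,534.22; Loan B costs 146 × $1,031.99 = $150,670.54.
Loan B is cheaper by $187,534.22 − $150,670.54 = $36,863.68.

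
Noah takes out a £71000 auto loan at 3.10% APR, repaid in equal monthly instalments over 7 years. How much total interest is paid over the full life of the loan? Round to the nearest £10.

Monthly rate = 3.1%/12 = 0.0025833; payment = 71,000 × 0.0025833 / (1 − (1+0.0025833)^−84) = £941.35.
Total paid = 84 × £941.35 = £79,073.40; interest = £79,073.40 − £71,000 = £8,073.40.

£8,070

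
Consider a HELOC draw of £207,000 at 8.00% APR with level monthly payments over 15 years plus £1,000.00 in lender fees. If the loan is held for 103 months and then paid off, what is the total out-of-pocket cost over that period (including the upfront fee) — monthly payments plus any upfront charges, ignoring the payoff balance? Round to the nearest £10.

At 8.00% the monthly rate is 0.0066667, so the payment is 207,000 × 0.0066667 / (1 − 1.0066667^−180) = £1,978.20.
Total outlay = 103 × £1,978.20 + £1,000.00 = £204,754.60.

£204,750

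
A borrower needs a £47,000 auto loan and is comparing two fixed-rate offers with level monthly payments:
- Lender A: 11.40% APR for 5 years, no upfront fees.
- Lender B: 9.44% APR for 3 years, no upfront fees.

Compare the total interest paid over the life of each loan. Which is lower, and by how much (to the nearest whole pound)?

Lender A: at 11.40% the monthly rate is 0.0095000, so the payment is 47,000 × 0.0095000 / (1 − 1.0095000^−60) = £1,031.29.
Total interest on Lender A = 60 × £1,031.29 − £47,000 = £14,877.40.
Lender B: monthly rate = 9.44%/12 = 0.0078667; payment = 47,000 × 0.0078667 / (1 − (1+0.0078667)^−36) = £1,504.23.
Total interest on Lender B = 36 × £1,504.23 − £47,000 = £7,152.28.
Lender B is lower by £7,725.12.

Lender B by £7,725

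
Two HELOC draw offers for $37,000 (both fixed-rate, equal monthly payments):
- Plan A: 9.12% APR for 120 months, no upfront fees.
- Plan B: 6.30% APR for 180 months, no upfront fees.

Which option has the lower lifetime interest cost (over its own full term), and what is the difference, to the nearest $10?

Plan A: at 9.12% the monthly rate is 0.0076000, so the payment is 37,000 × 0.0076000 / (1 − 1.0076000^−120) = $471.11.
Total interest on Plan A = 120 × $471.11 − $37,000 = $19,533.20.
Plan B: at 6.30% the monthly rate is 0.0052500, so the payment is 37,000 × 0.0052500 / (1 − 1.0052500^−180) = $318.26.
Total interest on Plan B = 180 × $318.26 − $37,000 = $20,286.80.
Plan A is lower by $753.60.

Plan A by $750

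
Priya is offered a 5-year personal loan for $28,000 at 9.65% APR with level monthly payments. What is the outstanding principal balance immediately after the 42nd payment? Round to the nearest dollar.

With monthly rate i = 9.65%/12 = 0.0080417, the balance after k of n payments is P · [(1+i)^n − (1+i)^k] / [(1+i)^n − 1].
(1+0.0080417)^60 = 1.61699629 and (1+0.0080417)^42 = 1.39989775, so the balance is 28,000 × (1.61699629 − 1.39989775) / (1.61699629 − 1) = $9,852.18.

$9,852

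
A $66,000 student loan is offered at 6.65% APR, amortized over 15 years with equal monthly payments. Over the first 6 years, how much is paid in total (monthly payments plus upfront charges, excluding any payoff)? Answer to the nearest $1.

At 6.65% the monthly rate is 0.0055417, so the payment is 66,000 × 0.0055417 / (1 − 1.0055417^−180) = $580.39.
Total outlay = 72 × $580.39 = $41,788.08.

$41,788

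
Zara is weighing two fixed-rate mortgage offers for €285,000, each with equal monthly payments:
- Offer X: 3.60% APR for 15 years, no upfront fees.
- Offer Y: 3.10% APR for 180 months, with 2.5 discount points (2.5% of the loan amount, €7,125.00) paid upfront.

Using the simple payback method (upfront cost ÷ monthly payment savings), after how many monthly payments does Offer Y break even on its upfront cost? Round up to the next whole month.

Offer X: monthly rate = 3.6%/12 = 0.0030000; payment = 285,000 × 0.0030000 / (1 − (1+0.0030000)^−180) = €2,051.44.
Offer Y: at 3.10% the monthly rate is 0.0025833, so the payment is 285,000 × 0.0025833 / (1 − 1.0025833^−180) = €1,981.89.
Monthly savings = €2,051.44 − €1,981.89 = €69.55.
Break-even = €7,125.00 / €69.55 = 102.44 → 103 months.

103 months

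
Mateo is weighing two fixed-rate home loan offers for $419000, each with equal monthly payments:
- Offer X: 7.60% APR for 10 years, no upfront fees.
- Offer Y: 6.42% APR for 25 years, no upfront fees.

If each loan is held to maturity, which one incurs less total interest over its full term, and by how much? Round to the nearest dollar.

Offer X: monthly rate = 7.6%/12 = 0.0063333; payment = 419,000 × 0.0063333 / (1 − (1+0.0063333)^−120) = $4,995.50.
Total interest on Offer X = 120 × $4,995.50 − $419,000 = $180,460.00.
Offer Y: at 6.42% the monthly rate is 0.0053500, so the payment is 419,000 × 0.0053500 / (1 − 1.0053500^−300) = $2,808.21.
Total interest on Offer Y = 300 × $2,808.21 − $419,000 = $423,463.00.
Offer X is lower by $243,003.00.

Offer X by $243,003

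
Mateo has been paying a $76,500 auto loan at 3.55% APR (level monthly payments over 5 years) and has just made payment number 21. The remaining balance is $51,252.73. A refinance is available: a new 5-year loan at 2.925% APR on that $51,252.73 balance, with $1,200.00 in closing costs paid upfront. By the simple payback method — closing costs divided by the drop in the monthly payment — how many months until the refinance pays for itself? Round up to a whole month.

3 months

Current payment = 76,500 × 3.55%/12 / (1 − (1+0.0029583)^−60) = $1,393.38.
Refinanced payment = 51,252.73 × 0.0024375 / (1 − (1+0.0024375)^−60) = $919.24.
Monthly savings = $1,393.38 − $919.24 = $474.14.
Break-even = $1,200.00 / $474.14 = 2.53 → 3 months.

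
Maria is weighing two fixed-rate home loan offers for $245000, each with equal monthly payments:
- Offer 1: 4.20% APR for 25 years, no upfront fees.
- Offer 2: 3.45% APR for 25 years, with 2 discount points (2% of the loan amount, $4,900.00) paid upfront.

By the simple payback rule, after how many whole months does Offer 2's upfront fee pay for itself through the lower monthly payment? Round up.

49 months

Offer 1: monthly rate = 4.2%/12 = 0.0035000; payment = 245,000 × 0.0035000 / (1 − (1+0.0035000)^−300) = $1,320.41.
Offer 2: monthly rate = 3.45%/12 = 0.0028750; payment = 245,000 × 0.0028750 / (1 − (1+0.0028750)^−300) = $1,219.97.
Monthly savings = $1,320.41 − $1,219.97 = $100.44.
Break-even = $4,900.00 / $100.44 = 48.79 → 49 months.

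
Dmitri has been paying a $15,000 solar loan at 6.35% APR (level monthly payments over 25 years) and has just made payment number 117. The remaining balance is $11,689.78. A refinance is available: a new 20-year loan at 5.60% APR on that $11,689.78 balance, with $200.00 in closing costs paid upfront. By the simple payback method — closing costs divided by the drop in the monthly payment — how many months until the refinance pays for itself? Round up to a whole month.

Current payment = 15,000 × 6.35%/12 / (1 − (1+0.0052917)^−300) = $99.88.
Refinanced payment = 11,689.78 × 0.0046667 / (1 − (1+0.0046667)^−240) = $81.07.
Monthly savings = $99.88 − $81.07 = $18.81.
Break-even = $200.00 / $18.81 = 10.63 → 11 months.

11 months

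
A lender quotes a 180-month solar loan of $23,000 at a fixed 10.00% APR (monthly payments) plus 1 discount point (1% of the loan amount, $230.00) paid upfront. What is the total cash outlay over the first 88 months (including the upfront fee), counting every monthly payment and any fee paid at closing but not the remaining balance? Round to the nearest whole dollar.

$21,980

At 10.00% the monthly rate is 0.0083333, so the payment is 23,000 × 0.0083333 / (1 − 1.0083333^−180) = $247.16.
Total outlay = 88 × $247.16 + $230.00 = $21,980.08.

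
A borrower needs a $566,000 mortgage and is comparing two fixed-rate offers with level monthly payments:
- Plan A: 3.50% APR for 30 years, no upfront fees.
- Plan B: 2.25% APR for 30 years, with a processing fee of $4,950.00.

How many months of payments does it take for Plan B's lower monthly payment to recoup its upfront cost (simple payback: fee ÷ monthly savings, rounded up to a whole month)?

Plan A: monthly rate = 3.5%/12 = 0.0029167; payment = 566,000 × 0.0029167 / (1 − (1+0.0029167)^−360) = $2,541.59.
Plan B: at 2.25% the monthly rate is 0.0018750, so the payment is 566,000 × 0.0018750 / (1 − 1.0018750^−360) = $2,163.51.
Monthly savings = $2,541.59 − $2,163.51 = $378.08.
Break-even = $4,950.00 / $378.08 = 13.09 → 14 months.

14 months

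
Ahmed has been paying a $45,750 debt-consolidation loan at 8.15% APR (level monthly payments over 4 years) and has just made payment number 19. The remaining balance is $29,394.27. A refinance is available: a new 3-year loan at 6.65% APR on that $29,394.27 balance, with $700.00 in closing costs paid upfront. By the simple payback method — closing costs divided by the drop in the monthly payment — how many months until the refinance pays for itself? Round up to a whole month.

Current payment = 45,750 × 8.15%/12 / (1 − (1+0.0067917)^−48) = $1,120.12.
Refinanced payment = 29,394.27 × 0.0055417 / (1 − (1+0.0055417)^−36) = $902.91.
Monthly savings = $1,120.12 − $902.91 = $217.21.
Break-even = $700.00 / $217.21 = 3.22 → 4 months.

4 months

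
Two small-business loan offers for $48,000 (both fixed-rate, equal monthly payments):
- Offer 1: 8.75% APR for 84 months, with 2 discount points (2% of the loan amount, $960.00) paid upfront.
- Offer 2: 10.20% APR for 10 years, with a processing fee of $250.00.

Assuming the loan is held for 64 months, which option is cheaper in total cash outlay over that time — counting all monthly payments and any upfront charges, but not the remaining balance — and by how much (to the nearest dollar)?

Offer 2 by $8,809

Offer 1: monthly rate = 8.75%/12 = 0.0072917; payment = 48,000 × 0.0072917 / (1 − (1+0.0072917)^−84) = $766.20.
Offer 2: monthly rate = 10.2%/12 = 0.0085000; payment = 48,000 × 0.0085000 / (1 − (1+0.0085000)^−120) = $639.65.
Over 64 months: Offer 1 costs 64 × $766.20 + $960.00 = $49,996.80; Offer 2 costs 64 × $639.65 + $250.00 = $41,187.60.
Offer 2 is cheaper by $49,996.80 − $41,187.60 = $8,809.20.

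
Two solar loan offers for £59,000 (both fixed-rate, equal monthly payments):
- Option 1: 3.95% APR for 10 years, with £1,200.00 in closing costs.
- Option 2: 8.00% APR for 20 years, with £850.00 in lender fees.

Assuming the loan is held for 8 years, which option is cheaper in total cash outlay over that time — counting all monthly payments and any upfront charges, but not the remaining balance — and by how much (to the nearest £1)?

Option 2 by £10,185

Option 1: at 3.95% the monthly rate is 0.0032917, so the payment is 59,000 × 0.0032917 / (1 − 1.0032917^−120) = £595.95.
Option 2: at 8.00% the monthly rate is 0.0066667, so the payment is 59,000 × 0.0066667 / (1 − 1.0066667^−240) = £493.50.
Over 96 months: Option 1 costs 96 × £595.95 + £1,200.00 = £58,411.20; Option 2 costs 96 × £493.50 + £850.00 = £48,226.00.
Option 2 is cheaper by £58,411.20 − £48,226.00 = £10,185.20.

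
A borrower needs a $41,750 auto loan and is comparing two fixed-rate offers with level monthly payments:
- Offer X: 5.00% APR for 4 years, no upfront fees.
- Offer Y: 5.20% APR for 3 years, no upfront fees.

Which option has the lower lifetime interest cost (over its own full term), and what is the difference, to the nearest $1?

Offer X: at 5.00% the monthly rate is 0.0041667, so the payment is 41,750 × 0.0041667 / (1 − 1.0041667^−48) = $961.47.
Total interest on Offer X = 48 × $961.47 − $41,750 = $4,400.56.
Offer Y: at 5.20% the monthly rate is 0.0043333, so the payment is 41,750 × 0.0043333 / (1 − 1.0043333^−36) = $1,255.04.
Total interest on Offer Y = 36 × $1,255.04 − $41,750 = $3,431.44.
Offer Y is lower by $969.12.

Offer Y by $969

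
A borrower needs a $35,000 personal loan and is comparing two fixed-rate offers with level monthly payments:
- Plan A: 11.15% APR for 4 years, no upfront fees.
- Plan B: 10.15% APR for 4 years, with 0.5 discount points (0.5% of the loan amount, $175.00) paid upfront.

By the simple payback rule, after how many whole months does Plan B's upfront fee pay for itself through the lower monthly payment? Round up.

Plan A: at 11.15% the monthly rate is 0.0092917, so the payment is 35,000 × 0.0092917 / (1 − 1.0092917^−48) = $907.14.
Plan B: monthly rate = 10.15%/12 = 0.0084583; payment = 35,000 × 0.0084583 / (1 − (1+0.0084583)^−48) = $890.21.
Monthly savings = $907.14 − $890.21 = $16.93.
Break-even = $175.00 / $16.93 = 10.34 → 11 months.

11 months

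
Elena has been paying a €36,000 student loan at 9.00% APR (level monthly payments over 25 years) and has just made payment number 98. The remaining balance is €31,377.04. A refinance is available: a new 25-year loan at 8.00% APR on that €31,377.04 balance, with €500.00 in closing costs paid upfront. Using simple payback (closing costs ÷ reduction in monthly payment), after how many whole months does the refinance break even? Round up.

Current payment = 36,000 × 9%/12 / (1 − (1+0.0075000)^−300) = €302.11.
Refinanced payment = 31,377.04 × 0.0066667 / (1 − (1+0.0066667)^−300) = €242.17.
Monthly savings = €302.11 − €242.17 = €59.94.
Break-even = €500.00 / €59.94 = 8.34 → 9 months.

9 months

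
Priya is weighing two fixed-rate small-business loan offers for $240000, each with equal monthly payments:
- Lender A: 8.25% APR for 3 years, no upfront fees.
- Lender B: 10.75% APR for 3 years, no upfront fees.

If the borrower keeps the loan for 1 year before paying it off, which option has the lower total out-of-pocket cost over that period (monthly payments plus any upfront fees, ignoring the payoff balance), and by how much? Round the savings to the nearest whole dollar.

Lender A: monthly rate = 8.25%/12 = 0.0068750; payment = 240,000 × 0.0068750 / (1 − (1+0.0068750)^−36) = $7,548.44.
Lender B: at 10.75% the monthly rate is 0.0089583, so the payment is 240,000 × 0.0089583 / (1 − 1.0089583^−36) = $7,828.91.
Over 12 months: Lender A costs 12 × $7,548.44 = $90,581.28; Lender B costs 12 × $7,828.91 = $93,946.92.
Lender A is cheaper by $93,946.92 − $90,581.28 = $3,365.64.

Lender A by $3,366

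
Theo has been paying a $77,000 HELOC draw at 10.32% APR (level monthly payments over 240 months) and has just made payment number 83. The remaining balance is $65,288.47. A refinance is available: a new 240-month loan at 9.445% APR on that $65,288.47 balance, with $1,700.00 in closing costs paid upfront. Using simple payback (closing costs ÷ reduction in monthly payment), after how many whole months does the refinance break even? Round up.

12 months

Current payment = 77,000 × 10.32%/12 / (1 − (1+0.0086000)^−240) = $759.46.
Refinanced payment = 65,288.47 × 0.0078708 / (1 − (1+0.0078708)^−240) = $606.23.
Monthly savings = $759.46 − $606.23 = $153.23.
Break-even = $1,700.00 / $153.23 = 11.09 → 12 months.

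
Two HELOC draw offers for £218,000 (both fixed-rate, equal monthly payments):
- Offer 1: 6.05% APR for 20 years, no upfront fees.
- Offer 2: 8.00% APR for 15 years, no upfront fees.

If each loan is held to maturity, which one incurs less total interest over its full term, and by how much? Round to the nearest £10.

Offer 2 by £1,350

Offer 1: at 6.05% the monthly rate is 0.0050417, so the payment is 218,000 × 0.0050417 / (1 − 1.0050417^−240) = £1,568.11.
Total interest on Offer 1 = 240 × £1,568.11 − £218,000 = £158,346.40.
Offer 2: at 8.00% the monthly rate is 0.0066667, so the payment is 218,000 × 0.0066667 / (1 − 1.0066667^−180) = £2,083.32.
Total interest on Offer 2 = 180 × £2,083.32 − £218,000 = £156,997.60.
Offer 2 is lower by £1,348.80.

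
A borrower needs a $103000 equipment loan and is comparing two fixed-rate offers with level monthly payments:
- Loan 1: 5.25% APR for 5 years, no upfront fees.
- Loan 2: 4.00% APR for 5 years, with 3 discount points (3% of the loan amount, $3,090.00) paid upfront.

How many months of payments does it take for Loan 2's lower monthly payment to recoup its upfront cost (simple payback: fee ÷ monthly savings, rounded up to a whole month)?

Loan 1: at 5.25% the monthly rate is 0.0043750, so the payment is 103,000 × 0.0043750 / (1 − 1.0043750^−60) = $1,955.56.
Loan 2: at 4.00% the monthly rate is 0.0033333, so the payment is 103,000 × 0.0033333 / (1 − 1.0033333^−60) = $1,896.90.
Monthly savings = $1,955.56 − $1,896.90 = $58.66.
Break-even = $3,090.00 / $58.66 = 52.68 → 53 months.

53 months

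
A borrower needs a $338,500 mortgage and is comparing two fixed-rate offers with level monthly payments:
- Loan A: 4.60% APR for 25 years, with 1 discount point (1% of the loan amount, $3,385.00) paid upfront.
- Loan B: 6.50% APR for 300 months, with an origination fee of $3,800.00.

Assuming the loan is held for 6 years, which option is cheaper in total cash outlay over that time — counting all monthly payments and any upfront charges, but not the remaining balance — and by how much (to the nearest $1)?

Loan A by $28,122

Loan A: at 4.60% the monthly rate is 0.0038333, so the payment is 338,500 × 0.0038333 / (1 − 1.0038333^−300) = $1,900.76.
Loan B: monthly rate = 6.5%/12 = 0.0054167; payment = 338,500 × 0.0054167 / (1 − (1+0.0054167)^−300) = $2,285.58.
Over 72 months: Loan A costs 72 × $1,900.76 + $3,385.00 = $140,239.72; Loan B costs 72 × $2,285.58 + $3,800.00 = $168,361.76.
Loan A is cheaper by $168,361.76 − $140,239.72 = $28,122.04.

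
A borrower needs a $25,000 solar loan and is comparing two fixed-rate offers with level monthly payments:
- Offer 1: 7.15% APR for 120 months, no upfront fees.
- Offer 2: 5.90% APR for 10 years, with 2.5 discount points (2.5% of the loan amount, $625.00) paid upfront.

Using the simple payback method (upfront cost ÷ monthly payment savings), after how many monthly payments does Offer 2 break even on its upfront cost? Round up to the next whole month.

40 months

Offer 1: at 7.15% the monthly rate is 0.0059583, so the payment is 25,000 × 0.0059583 / (1 − 1.0059583^−120) = $292.21.
Offer 2: at 5.90% the monthly rate is 0.0049167, so the payment is 25,000 × 0.0049167 / (1 − 1.0049167^−120) = $276.30.
Monthly savings = $292.21 − $276.30 = $15.91.
Break-even = $625.00 / $15.91 = 39.28 → 40 months.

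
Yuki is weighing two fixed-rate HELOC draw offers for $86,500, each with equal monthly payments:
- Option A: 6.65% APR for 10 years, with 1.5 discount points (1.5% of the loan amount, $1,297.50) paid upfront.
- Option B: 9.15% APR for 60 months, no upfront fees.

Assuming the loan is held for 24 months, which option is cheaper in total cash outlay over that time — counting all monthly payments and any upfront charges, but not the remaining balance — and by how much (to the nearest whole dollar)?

Option A: monthly rate = 6.65%/12 = 0.0055417; payment = 86,500 × 0.0055417 / (1 − (1+0.0055417)^−120) = $988.80.
Option B: monthly rate = 9.15%/12 = 0.0076250; payment = 86,500 × 0.0076250 / (1 − (1+0.0076250)^−60) = $1,801.90.
Over 24 months: Option A costs 24 × $988.80 + $1,297.50 = $25,028.70; Option B costs 24 × $1,801.90 = $43,245.60.
Option A is cheaper by $43,245.60 − $25,028.70 = $18,216.90.

Option A by $18,217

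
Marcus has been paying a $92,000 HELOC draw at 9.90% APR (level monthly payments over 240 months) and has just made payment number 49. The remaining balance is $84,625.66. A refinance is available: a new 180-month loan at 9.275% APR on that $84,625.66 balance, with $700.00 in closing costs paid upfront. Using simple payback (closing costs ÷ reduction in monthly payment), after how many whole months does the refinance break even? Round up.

74 months

Current payment = 92,000 × 9.9%/12 / (1 − (1+0.0082500)^−240) = $881.73.
Refinanced payment = 84,625.66 × 0.0077292 / (1 − (1+0.0077292)^−180) = $872.23.
Monthly savings = $881.73 − $872.23 = $9.50.
Break-even = $700.00 / $9.50 = 73.68 → 74 months.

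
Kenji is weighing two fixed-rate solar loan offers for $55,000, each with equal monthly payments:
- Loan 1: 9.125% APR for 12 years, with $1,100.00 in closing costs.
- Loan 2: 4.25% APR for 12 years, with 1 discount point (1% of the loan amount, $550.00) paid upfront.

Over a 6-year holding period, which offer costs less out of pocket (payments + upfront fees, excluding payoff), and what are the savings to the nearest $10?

Loan 1: at 9.125% the monthly rate is 0.0076042, so the payment is 55,000 × 0.0076042 / (1 − 1.0076042^−144) = $629.80.
Loan 2: at 4.25% the monthly rate is 0.0035417, so the payment is 55,000 × 0.0035417 / (1 − 1.0035417^−144) = $488.24.
Over 72 months: Loan 1 costs 72 × $629.80 + $1,100.00 = $46,445.60; Loan 2 costs 72 × $488.24 + $550.00 = $35,703.28.
Loan 2 is cheaper by $46,445.60 − $35,703.28 = $10,742.32.

Loan 2 by $10,740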